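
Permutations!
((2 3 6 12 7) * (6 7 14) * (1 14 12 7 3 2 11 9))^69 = (1 7)(6 9)(11 14)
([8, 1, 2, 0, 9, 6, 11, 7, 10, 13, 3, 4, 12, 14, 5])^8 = (4 9 13 14 5 6 11)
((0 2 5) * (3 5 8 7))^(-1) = (0 5 3 7 8 2)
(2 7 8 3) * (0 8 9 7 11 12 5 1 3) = (0 8)(1 3 2 11 12 5)(7 9) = [8, 3, 11, 2, 4, 1, 6, 9, 0, 7, 10, 12, 5]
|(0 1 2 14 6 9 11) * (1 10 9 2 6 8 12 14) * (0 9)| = 6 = |(0 10)(1 6 2)(8 12 14)(9 11)|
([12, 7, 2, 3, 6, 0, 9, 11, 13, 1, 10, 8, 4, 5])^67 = [12, 7, 2, 3, 6, 0, 9, 11, 13, 1, 10, 8, 4, 5]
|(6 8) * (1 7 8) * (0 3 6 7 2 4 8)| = 8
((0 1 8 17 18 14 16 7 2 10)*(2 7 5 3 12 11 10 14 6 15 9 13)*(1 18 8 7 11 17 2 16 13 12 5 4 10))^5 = ((0 18 6 15 9 12 17 8 2 14 13 16 4 10)(1 7 11)(3 5))^5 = (0 12 13 18 17 16 6 8 4 15 2 10 9 14)(1 11 7)(3 5)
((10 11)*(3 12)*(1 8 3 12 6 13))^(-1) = (1 13 6 3 8)(10 11)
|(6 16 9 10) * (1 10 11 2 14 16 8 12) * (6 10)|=20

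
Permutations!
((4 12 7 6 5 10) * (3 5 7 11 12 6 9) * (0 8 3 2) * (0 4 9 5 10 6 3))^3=(0 8)(2 10 4 9 3)(11 12)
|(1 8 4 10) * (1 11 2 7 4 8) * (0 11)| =6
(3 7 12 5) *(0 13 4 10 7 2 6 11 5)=(0 13 4 10 7 12)(2 6 11 5 3)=[13, 1, 6, 2, 10, 3, 11, 12, 8, 9, 7, 5, 0, 4]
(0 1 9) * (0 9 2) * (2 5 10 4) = (0 1 5 10 4 2) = [1, 5, 0, 3, 2, 10, 6, 7, 8, 9, 4]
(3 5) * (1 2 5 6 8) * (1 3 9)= [0, 2, 5, 6, 4, 9, 8, 7, 3, 1]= (1 2 5 9)(3 6 8)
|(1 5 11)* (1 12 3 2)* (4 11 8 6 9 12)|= |(1 5 8 6 9 12 3 2)(4 11)|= 8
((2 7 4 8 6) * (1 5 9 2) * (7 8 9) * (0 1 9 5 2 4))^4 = (0 6 7 8 5 2 4 1 9) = ((0 1 2 8 6 9 4 5 7))^4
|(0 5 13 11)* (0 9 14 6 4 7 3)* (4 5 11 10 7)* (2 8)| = |(0 11 9 14 6 5 13 10 7 3)(2 8)| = 10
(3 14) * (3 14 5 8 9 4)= (14)(3 5 8 9 4)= [0, 1, 2, 5, 3, 8, 6, 7, 9, 4, 10, 11, 12, 13, 14]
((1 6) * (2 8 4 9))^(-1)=((1 6)(2 8 4 9))^(-1)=(1 6)(2 9 4 8)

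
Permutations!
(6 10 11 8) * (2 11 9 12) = (2 11 8 6 10 9 12) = [0, 1, 11, 3, 4, 5, 10, 7, 6, 12, 9, 8, 2]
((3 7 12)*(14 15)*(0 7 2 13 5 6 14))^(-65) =((0 7 12 3 2 13 5 6 14 15))^(-65) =(0 13)(2 15)(3 14)(5 7)(6 12)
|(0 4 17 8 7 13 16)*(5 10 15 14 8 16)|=|(0 4 17 16)(5 10 15 14 8 7 13)|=28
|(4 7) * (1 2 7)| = |(1 2 7 4)| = 4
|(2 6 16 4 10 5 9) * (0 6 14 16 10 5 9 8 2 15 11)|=|(0 6 10 9 15 11)(2 14 16 4 5 8)|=6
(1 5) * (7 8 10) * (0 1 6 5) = (0 1)(5 6)(7 8 10) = [1, 0, 2, 3, 4, 6, 5, 8, 10, 9, 7]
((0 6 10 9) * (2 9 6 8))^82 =((0 8 2 9)(6 10))^82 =(10)(0 2)(8 9)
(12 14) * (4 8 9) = (4 8 9)(12 14) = [0, 1, 2, 3, 8, 5, 6, 7, 9, 4, 10, 11, 14, 13, 12]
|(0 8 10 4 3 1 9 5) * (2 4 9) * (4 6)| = 5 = |(0 8 10 9 5)(1 2 6 4 3)|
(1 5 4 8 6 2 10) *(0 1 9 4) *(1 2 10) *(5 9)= [2, 9, 1, 3, 8, 0, 10, 7, 6, 4, 5]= (0 2 1 9 4 8 6 10 5)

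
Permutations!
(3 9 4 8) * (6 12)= (3 9 4 8)(6 12)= [0, 1, 2, 9, 8, 5, 12, 7, 3, 4, 10, 11, 6]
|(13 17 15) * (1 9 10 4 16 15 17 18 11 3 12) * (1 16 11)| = 11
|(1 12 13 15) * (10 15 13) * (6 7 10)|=|(1 12 6 7 10 15)|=6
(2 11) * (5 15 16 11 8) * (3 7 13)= (2 8 5 15 16 11)(3 7 13)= [0, 1, 8, 7, 4, 15, 6, 13, 5, 9, 10, 2, 12, 3, 14, 16, 11]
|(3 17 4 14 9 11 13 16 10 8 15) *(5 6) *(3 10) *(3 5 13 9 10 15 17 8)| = 12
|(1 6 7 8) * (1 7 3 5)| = 4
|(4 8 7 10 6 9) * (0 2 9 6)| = 7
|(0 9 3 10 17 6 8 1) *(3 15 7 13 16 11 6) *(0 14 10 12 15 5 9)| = 26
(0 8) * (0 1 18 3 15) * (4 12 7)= (0 8 1 18 3 15)(4 12 7)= [8, 18, 2, 15, 12, 5, 6, 4, 1, 9, 10, 11, 7, 13, 14, 0, 16, 17, 3]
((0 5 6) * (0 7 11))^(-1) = (0 11 7 6 5)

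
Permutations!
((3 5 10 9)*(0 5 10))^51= ((0 5)(3 10 9))^51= (10)(0 5)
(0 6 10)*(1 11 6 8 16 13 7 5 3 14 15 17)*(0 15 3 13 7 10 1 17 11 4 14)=(17)(0 8 16 7 5 13 10 15 11 6 1 4 14 3)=[8, 4, 2, 0, 14, 13, 1, 5, 16, 9, 15, 6, 12, 10, 3, 11, 7, 17]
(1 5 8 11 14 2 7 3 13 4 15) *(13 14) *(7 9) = (1 5 8 11 13 4 15)(2 9 7 3 14) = [0, 5, 9, 14, 15, 8, 6, 3, 11, 7, 10, 13, 12, 4, 2, 1]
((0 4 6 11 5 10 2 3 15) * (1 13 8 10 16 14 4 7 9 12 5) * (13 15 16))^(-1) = (0 15 1 11 6 4 14 16 3 2 10 8 13 5 12 9 7)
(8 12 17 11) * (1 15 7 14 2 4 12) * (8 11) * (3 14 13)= (1 15 7 13 3 14 2 4 12 17 8)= [0, 15, 4, 14, 12, 5, 6, 13, 1, 9, 10, 11, 17, 3, 2, 7, 16, 8]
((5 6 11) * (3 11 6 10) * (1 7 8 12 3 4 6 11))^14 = (1 3 12 8 7)(4 10 5 11 6)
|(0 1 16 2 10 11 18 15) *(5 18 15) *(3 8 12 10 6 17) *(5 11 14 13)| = |(0 1 16 2 6 17 3 8 12 10 14 13 5 18 11 15)| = 16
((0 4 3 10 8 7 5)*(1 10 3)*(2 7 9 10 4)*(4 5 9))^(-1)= (0 5 1 4 8 10 9 7 2)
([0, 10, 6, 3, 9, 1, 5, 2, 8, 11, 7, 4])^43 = (1 10 7 2 6 5)(4 9 11)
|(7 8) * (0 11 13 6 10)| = 10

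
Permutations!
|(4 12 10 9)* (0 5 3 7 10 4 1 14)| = |(0 5 3 7 10 9 1 14)(4 12)| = 8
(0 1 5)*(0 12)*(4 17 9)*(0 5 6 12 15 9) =(0 1 6 12 5 15 9 4 17) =[1, 6, 2, 3, 17, 15, 12, 7, 8, 4, 10, 11, 5, 13, 14, 9, 16, 0]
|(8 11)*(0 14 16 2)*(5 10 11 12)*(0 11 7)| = 10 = |(0 14 16 2 11 8 12 5 10 7)|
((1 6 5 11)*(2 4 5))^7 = (1 6 2 4 5 11)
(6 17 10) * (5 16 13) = (5 16 13)(6 17 10) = [0, 1, 2, 3, 4, 16, 17, 7, 8, 9, 6, 11, 12, 5, 14, 15, 13, 10]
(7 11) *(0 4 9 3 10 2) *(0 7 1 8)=(0 4 9 3 10 2 7 11 1 8)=[4, 8, 7, 10, 9, 5, 6, 11, 0, 3, 2, 1]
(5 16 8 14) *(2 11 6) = (2 11 6)(5 16 8 14) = [0, 1, 11, 3, 4, 16, 2, 7, 14, 9, 10, 6, 12, 13, 5, 15, 8]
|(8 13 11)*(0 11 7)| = |(0 11 8 13 7)| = 5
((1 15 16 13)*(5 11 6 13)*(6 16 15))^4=(1 6 13)(5 11 16)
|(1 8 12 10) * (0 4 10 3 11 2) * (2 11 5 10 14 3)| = 10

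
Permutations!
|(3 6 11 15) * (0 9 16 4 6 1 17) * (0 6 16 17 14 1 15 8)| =6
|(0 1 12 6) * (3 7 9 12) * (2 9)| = 8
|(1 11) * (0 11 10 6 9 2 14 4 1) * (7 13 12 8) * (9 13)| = 22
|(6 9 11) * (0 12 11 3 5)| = |(0 12 11 6 9 3 5)| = 7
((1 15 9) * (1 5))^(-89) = ((1 15 9 5))^(-89) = (1 5 9 15)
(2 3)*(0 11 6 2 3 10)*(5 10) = (0 11 6 2 5 10) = [11, 1, 5, 3, 4, 10, 2, 7, 8, 9, 0, 6]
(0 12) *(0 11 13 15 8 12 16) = (0 16)(8 12 11 13 15) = [16, 1, 2, 3, 4, 5, 6, 7, 12, 9, 10, 13, 11, 15, 14, 8, 0]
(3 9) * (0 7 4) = (0 7 4)(3 9) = [7, 1, 2, 9, 0, 5, 6, 4, 8, 3]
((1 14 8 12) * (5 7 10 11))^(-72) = ((1 14 8 12)(5 7 10 11))^(-72) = (14)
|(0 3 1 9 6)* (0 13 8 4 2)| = |(0 3 1 9 6 13 8 4 2)| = 9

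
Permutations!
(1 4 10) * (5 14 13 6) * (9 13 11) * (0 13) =(0 13 6 5 14 11 9)(1 4 10) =[13, 4, 2, 3, 10, 14, 5, 7, 8, 0, 1, 9, 12, 6, 11]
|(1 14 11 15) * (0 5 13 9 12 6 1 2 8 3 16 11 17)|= |(0 5 13 9 12 6 1 14 17)(2 8 3 16 11 15)|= 18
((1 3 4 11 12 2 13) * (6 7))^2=((1 3 4 11 12 2 13)(6 7))^2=(1 4 12 13 3 11 2)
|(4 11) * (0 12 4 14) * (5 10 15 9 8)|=5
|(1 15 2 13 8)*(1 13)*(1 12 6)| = |(1 15 2 12 6)(8 13)| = 10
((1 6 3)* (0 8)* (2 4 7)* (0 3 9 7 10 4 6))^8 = (10)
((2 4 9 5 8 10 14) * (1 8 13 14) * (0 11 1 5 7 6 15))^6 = (0 13 6 10 9 1 2)(4 11 14 15 5 7 8)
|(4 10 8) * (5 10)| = |(4 5 10 8)| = 4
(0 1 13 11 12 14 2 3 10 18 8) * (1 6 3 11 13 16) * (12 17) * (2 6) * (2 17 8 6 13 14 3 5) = (0 17 12 3 10 18 6 5 2 11 8)(1 16)(13 14) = [17, 16, 11, 10, 4, 2, 5, 7, 0, 9, 18, 8, 3, 14, 13, 15, 1, 12, 6]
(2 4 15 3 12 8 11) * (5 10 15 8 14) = [0, 1, 4, 12, 8, 10, 6, 7, 11, 9, 15, 2, 14, 13, 5, 3] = (2 4 8 11)(3 12 14 5 10 15)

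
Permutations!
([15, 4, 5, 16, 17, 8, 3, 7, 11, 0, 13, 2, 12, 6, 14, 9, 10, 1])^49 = [15, 4, 5, 6, 17, 8, 13, 7, 11, 0, 16, 2, 12, 10, 14, 9, 3, 1]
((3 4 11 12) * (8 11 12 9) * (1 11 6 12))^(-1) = (1 4 3 12 6 8 9 11)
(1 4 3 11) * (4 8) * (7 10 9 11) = (1 8 4 3 7 10 9 11) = [0, 8, 2, 7, 3, 5, 6, 10, 4, 11, 9, 1]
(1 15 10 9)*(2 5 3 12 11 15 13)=(1 13 2 5 3 12 11 15 10 9)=[0, 13, 5, 12, 4, 3, 6, 7, 8, 1, 9, 15, 11, 2, 14, 10]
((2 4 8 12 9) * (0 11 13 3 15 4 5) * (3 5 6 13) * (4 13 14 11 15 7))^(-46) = (0 13)(2 3 12 14 4)(5 15)(6 7 9 11 8)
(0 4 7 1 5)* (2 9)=(0 4 7 1 5)(2 9)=[4, 5, 9, 3, 7, 0, 6, 1, 8, 2]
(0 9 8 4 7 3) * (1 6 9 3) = (0 3)(1 6 9 8 4 7) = [3, 6, 2, 0, 7, 5, 9, 1, 4, 8]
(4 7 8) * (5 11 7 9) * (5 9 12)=(4 12 5 11 7 8)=[0, 1, 2, 3, 12, 11, 6, 8, 4, 9, 10, 7, 5]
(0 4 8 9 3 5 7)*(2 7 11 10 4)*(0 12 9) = (0 2 7 12 9 3 5 11 10 4 8) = [2, 1, 7, 5, 8, 11, 6, 12, 0, 3, 4, 10, 9]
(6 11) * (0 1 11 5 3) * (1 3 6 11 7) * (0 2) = (11)(0 3 2)(1 7)(5 6) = [3, 7, 0, 2, 4, 6, 5, 1, 8, 9, 10, 11]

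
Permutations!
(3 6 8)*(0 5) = [5, 1, 2, 6, 4, 0, 8, 7, 3] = (0 5)(3 6 8)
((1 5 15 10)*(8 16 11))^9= ((1 5 15 10)(8 16 11))^9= (16)(1 5 15 10)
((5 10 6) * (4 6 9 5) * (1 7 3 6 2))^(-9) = (10)(1 6)(2 3)(4 7)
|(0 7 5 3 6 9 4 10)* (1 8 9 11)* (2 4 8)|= 10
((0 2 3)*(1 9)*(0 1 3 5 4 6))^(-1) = ((0 2 5 4 6)(1 9 3))^(-1) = (0 6 4 5 2)(1 3 9)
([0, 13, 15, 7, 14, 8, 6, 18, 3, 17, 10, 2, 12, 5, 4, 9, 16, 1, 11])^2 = (1 5 3 18 2 9)(7 11 15 17 13 8)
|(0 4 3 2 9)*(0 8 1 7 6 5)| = 10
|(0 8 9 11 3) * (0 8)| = |(3 8 9 11)| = 4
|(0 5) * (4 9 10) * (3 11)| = 6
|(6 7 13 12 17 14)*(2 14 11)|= |(2 14 6 7 13 12 17 11)|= 8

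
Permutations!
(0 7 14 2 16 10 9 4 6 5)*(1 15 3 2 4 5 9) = (0 7 14 4 6 9 5)(1 15 3 2 16 10) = [7, 15, 16, 2, 6, 0, 9, 14, 8, 5, 1, 11, 12, 13, 4, 3, 10]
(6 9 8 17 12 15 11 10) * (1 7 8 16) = [0, 7, 2, 3, 4, 5, 9, 8, 17, 16, 6, 10, 15, 13, 14, 11, 1, 12] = (1 7 8 17 12 15 11 10 6 9 16)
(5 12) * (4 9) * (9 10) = (4 10 9)(5 12) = [0, 1, 2, 3, 10, 12, 6, 7, 8, 4, 9, 11, 5]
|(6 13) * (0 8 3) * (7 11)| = 6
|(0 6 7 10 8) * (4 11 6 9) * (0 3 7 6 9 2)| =12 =|(0 2)(3 7 10 8)(4 11 9)|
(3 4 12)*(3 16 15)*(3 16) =(3 4 12)(15 16) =[0, 1, 2, 4, 12, 5, 6, 7, 8, 9, 10, 11, 3, 13, 14, 16, 15]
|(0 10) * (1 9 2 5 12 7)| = 6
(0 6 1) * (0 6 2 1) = (0 2 1 6) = [2, 6, 1, 3, 4, 5, 0]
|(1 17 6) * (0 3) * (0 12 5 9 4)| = |(0 3 12 5 9 4)(1 17 6)| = 6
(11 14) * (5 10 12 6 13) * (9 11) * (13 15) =[0, 1, 2, 3, 4, 10, 15, 7, 8, 11, 12, 14, 6, 5, 9, 13] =(5 10 12 6 15 13)(9 11 14)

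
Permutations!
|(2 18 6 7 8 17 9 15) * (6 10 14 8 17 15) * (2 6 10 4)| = |(2 18 4)(6 7 17 9 10 14 8 15)| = 24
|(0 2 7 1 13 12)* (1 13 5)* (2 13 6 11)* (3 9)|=|(0 13 12)(1 5)(2 7 6 11)(3 9)|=12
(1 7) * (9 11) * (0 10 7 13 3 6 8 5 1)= (0 10 7)(1 13 3 6 8 5)(9 11)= [10, 13, 2, 6, 4, 1, 8, 0, 5, 11, 7, 9, 12, 3]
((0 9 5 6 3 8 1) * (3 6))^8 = (0 5 8)(1 9 3)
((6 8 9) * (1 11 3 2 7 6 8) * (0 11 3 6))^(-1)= (0 7 2 3 1 6 11)(8 9)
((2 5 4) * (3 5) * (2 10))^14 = ((2 3 5 4 10))^14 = (2 10 4 5 3)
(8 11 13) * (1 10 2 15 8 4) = (1 10 2 15 8 11 13 4) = [0, 10, 15, 3, 1, 5, 6, 7, 11, 9, 2, 13, 12, 4, 14, 8]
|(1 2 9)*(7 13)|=|(1 2 9)(7 13)|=6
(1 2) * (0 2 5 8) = (0 2 1 5 8) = [2, 5, 1, 3, 4, 8, 6, 7, 0]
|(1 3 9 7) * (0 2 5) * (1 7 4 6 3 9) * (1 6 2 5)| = |(0 5)(1 9 4 2)(3 6)| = 4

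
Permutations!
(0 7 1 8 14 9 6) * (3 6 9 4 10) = (0 7 1 8 14 4 10 3 6) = [7, 8, 2, 6, 10, 5, 0, 1, 14, 9, 3, 11, 12, 13, 4]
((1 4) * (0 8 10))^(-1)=((0 8 10)(1 4))^(-1)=(0 10 8)(1 4)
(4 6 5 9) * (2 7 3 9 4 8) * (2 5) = (2 7 3 9 8 5 4 6) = [0, 1, 7, 9, 6, 4, 2, 3, 5, 8]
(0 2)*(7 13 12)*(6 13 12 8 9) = (0 2)(6 13 8 9)(7 12) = [2, 1, 0, 3, 4, 5, 13, 12, 9, 6, 10, 11, 7, 8]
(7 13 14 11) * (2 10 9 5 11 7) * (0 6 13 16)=(0 6 13 14 7 16)(2 10 9 5 11)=[6, 1, 10, 3, 4, 11, 13, 16, 8, 5, 9, 2, 12, 14, 7, 15, 0]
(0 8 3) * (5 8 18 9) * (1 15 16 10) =[18, 15, 2, 0, 4, 8, 6, 7, 3, 5, 1, 11, 12, 13, 14, 16, 10, 17, 9] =(0 18 9 5 8 3)(1 15 16 10)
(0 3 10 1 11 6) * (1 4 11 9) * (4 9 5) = (0 3 10 9 1 5 4 11 6) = [3, 5, 2, 10, 11, 4, 0, 7, 8, 1, 9, 6]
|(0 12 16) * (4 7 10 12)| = |(0 4 7 10 12 16)| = 6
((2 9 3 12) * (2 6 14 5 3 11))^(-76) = (2 11 9)(3 5 14 6 12)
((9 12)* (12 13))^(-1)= ((9 13 12))^(-1)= (9 12 13)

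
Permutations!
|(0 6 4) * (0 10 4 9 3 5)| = |(0 6 9 3 5)(4 10)| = 10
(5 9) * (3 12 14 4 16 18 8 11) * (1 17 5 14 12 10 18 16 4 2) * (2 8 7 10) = (1 17 5 9 14 8 11 3 2)(7 10 18) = [0, 17, 1, 2, 4, 9, 6, 10, 11, 14, 18, 3, 12, 13, 8, 15, 16, 5, 7]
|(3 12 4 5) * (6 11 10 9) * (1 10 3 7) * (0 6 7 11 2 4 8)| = 36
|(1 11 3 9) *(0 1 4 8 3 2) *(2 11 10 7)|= 20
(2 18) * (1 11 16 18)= [0, 11, 1, 3, 4, 5, 6, 7, 8, 9, 10, 16, 12, 13, 14, 15, 18, 17, 2]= (1 11 16 18 2)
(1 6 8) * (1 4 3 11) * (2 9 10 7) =[0, 6, 9, 11, 3, 5, 8, 2, 4, 10, 7, 1] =(1 6 8 4 3 11)(2 9 10 7)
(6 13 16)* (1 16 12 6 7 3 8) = (1 16 7 3 8)(6 13 12) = [0, 16, 2, 8, 4, 5, 13, 3, 1, 9, 10, 11, 6, 12, 14, 15, 7]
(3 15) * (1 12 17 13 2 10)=[0, 12, 10, 15, 4, 5, 6, 7, 8, 9, 1, 11, 17, 2, 14, 3, 16, 13]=(1 12 17 13 2 10)(3 15)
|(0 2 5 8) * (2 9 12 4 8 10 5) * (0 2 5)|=8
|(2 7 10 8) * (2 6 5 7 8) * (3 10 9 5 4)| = |(2 8 6 4 3 10)(5 7 9)| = 6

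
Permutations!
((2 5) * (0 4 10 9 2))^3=(0 9)(2 4)(5 10)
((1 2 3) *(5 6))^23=((1 2 3)(5 6))^23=(1 3 2)(5 6)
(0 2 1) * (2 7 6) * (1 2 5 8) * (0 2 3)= (0 7 6 5 8 1 2 3)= [7, 2, 3, 0, 4, 8, 5, 6, 1]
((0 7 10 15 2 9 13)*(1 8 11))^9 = (0 10 2 13 7 15 9)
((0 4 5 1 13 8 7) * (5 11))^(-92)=((0 4 11 5 1 13 8 7))^(-92)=(0 1)(4 13)(5 7)(8 11)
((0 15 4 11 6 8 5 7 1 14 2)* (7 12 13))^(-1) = (0 2 14 1 7 13 12 5 8 6 11 4 15)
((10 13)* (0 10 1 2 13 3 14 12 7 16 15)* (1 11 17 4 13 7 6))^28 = (17)(0 1 10 2 3 7 14 16 12 15 6)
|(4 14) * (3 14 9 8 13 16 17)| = 8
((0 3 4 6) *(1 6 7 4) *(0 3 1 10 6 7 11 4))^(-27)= ((0 1 7)(3 10 6)(4 11))^(-27)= (4 11)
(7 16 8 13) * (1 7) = (1 7 16 8 13) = [0, 7, 2, 3, 4, 5, 6, 16, 13, 9, 10, 11, 12, 1, 14, 15, 8]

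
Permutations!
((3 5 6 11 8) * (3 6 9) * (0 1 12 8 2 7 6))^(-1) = (0 8 12 1)(2 11 6 7)(3 9 5) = ((0 1 12 8)(2 7 6 11)(3 5 9))^(-1)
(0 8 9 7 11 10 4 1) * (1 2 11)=(0 8 9 7 1)(2 11 10 4)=[8, 0, 11, 3, 2, 5, 6, 1, 9, 7, 4, 10]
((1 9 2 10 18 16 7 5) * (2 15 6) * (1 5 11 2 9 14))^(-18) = (18)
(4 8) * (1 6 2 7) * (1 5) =(1 6 2 7 5)(4 8) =[0, 6, 7, 3, 8, 1, 2, 5, 4]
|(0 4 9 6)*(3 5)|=|(0 4 9 6)(3 5)|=4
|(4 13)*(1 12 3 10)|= 4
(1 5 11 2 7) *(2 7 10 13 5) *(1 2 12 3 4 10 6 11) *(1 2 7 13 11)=[0, 12, 6, 4, 10, 2, 1, 7, 8, 9, 11, 13, 3, 5]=(1 12 3 4 10 11 13 5 2 6)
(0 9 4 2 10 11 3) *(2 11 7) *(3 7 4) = (0 9 3)(2 10 4 11 7) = [9, 1, 10, 0, 11, 5, 6, 2, 8, 3, 4, 7]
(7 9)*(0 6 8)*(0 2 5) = [6, 1, 5, 3, 4, 0, 8, 9, 2, 7] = (0 6 8 2 5)(7 9)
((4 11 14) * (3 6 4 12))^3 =(3 11)(4 12)(6 14)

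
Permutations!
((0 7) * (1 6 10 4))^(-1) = ((0 7)(1 6 10 4))^(-1) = (0 7)(1 4 10 6)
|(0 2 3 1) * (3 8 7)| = 6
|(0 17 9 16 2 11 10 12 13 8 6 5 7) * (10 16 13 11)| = |(0 17 9 13 8 6 5 7)(2 10 12 11 16)| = 40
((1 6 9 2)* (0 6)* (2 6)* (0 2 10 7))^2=(0 7 10)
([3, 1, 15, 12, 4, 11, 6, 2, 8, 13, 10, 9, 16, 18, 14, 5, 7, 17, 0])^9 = [9, 1, 12, 13, 4, 7, 6, 3, 8, 15, 10, 2, 18, 5, 14, 16, 0, 17, 11]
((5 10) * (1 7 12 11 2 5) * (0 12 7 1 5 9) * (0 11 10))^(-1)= (0 5 10 12)(2 11 9)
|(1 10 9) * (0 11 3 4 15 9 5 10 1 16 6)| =|(0 11 3 4 15 9 16 6)(5 10)| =8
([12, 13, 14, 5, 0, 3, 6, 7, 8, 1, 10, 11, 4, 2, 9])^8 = [4, 14, 1, 3, 12, 5, 6, 7, 8, 2, 10, 11, 0, 9, 13]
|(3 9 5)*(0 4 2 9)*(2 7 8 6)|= |(0 4 7 8 6 2 9 5 3)|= 9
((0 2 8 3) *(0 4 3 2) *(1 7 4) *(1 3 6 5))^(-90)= (8)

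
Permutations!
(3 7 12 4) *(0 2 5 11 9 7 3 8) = [2, 1, 5, 3, 8, 11, 6, 12, 0, 7, 10, 9, 4] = (0 2 5 11 9 7 12 4 8)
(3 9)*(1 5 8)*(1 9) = (1 5 8 9 3) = [0, 5, 2, 1, 4, 8, 6, 7, 9, 3]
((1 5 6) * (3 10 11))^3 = ((1 5 6)(3 10 11))^3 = (11)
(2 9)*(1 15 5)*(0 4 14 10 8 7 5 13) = [4, 15, 9, 3, 14, 1, 6, 5, 7, 2, 8, 11, 12, 0, 10, 13] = (0 4 14 10 8 7 5 1 15 13)(2 9)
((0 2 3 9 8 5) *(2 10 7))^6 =(0 8 3 7)(2 10 5 9)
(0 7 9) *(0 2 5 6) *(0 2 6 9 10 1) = (0 7 10 1)(2 5 9 6) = [7, 0, 5, 3, 4, 9, 2, 10, 8, 6, 1]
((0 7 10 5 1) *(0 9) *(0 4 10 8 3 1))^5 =((0 7 8 3 1 9 4 10 5))^5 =(0 9 7 4 8 10 3 5 1)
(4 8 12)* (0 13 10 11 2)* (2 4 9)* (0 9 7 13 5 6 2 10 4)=(0 5 6 2 9 10 11)(4 8 12 7 13)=[5, 1, 9, 3, 8, 6, 2, 13, 12, 10, 11, 0, 7, 4]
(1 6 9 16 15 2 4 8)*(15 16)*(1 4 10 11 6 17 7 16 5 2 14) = [0, 17, 10, 3, 8, 2, 9, 16, 4, 15, 11, 6, 12, 13, 1, 14, 5, 7] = (1 17 7 16 5 2 10 11 6 9 15 14)(4 8)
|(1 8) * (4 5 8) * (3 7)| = |(1 4 5 8)(3 7)| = 4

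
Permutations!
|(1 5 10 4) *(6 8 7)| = 12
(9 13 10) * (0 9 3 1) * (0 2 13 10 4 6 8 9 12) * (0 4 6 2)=[12, 0, 13, 1, 2, 5, 8, 7, 9, 10, 3, 11, 4, 6]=(0 12 4 2 13 6 8 9 10 3 1)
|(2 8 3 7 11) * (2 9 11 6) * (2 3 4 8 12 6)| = |(2 12 6 3 7)(4 8)(9 11)| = 10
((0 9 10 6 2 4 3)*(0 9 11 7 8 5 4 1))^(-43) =(0 4 2 8 10 11 3 1 5 6 7 9)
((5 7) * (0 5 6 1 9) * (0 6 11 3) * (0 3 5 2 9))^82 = (0 9 1 2 6)(5 7 11)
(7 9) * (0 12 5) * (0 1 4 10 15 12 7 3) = (0 7 9 3)(1 4 10 15 12 5) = [7, 4, 2, 0, 10, 1, 6, 9, 8, 3, 15, 11, 5, 13, 14, 12]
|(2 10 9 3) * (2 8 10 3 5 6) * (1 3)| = |(1 3 8 10 9 5 6 2)| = 8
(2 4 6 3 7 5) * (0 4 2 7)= (0 4 6 3)(5 7)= [4, 1, 2, 0, 6, 7, 3, 5]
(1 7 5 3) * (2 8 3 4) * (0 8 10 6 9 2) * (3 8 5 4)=[5, 7, 10, 1, 0, 3, 9, 4, 8, 2, 6]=(0 5 3 1 7 4)(2 10 6 9)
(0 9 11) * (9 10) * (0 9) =[10, 1, 2, 3, 4, 5, 6, 7, 8, 11, 0, 9] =(0 10)(9 11)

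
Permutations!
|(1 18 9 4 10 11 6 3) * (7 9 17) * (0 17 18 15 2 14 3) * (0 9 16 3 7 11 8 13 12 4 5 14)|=65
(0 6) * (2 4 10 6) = (0 2 4 10 6) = [2, 1, 4, 3, 10, 5, 0, 7, 8, 9, 6]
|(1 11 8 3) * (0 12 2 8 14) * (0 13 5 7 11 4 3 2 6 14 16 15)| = |(0 12 6 14 13 5 7 11 16 15)(1 4 3)(2 8)| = 30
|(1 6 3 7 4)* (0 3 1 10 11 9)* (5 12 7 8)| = 10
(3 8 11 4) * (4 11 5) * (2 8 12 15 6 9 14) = (2 8 5 4 3 12 15 6 9 14) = [0, 1, 8, 12, 3, 4, 9, 7, 5, 14, 10, 11, 15, 13, 2, 6]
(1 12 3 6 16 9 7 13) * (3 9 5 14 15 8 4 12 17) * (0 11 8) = (0 11 8 4 12 9 7 13 1 17 3 6 16 5 14 15) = [11, 17, 2, 6, 12, 14, 16, 13, 4, 7, 10, 8, 9, 1, 15, 0, 5, 3]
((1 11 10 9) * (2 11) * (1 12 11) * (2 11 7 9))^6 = (12)(1 10)(2 11)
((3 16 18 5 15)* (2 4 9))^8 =(2 9 4)(3 5 16 15 18)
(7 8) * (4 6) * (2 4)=(2 4 6)(7 8)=[0, 1, 4, 3, 6, 5, 2, 8, 7]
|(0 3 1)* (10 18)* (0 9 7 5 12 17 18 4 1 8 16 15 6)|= 18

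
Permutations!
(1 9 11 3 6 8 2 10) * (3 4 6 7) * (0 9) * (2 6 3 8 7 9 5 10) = (0 5 10 1)(3 9 11 4)(6 7 8) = [5, 0, 2, 9, 3, 10, 7, 8, 6, 11, 1, 4]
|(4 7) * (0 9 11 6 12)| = 10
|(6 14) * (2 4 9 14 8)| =6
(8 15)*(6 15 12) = [0, 1, 2, 3, 4, 5, 15, 7, 12, 9, 10, 11, 6, 13, 14, 8] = (6 15 8 12)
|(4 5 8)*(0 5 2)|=5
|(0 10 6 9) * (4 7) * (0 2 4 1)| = 8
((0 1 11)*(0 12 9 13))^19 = ((0 1 11 12 9 13))^19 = (0 1 11 12 9 13)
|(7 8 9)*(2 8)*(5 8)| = |(2 5 8 9 7)| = 5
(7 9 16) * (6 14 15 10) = (6 14 15 10)(7 9 16) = [0, 1, 2, 3, 4, 5, 14, 9, 8, 16, 6, 11, 12, 13, 15, 10, 7]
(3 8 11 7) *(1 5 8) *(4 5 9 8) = (1 9 8 11 7 3)(4 5) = [0, 9, 2, 1, 5, 4, 6, 3, 11, 8, 10, 7]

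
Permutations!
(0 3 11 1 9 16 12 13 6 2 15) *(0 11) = [3, 9, 15, 0, 4, 5, 2, 7, 8, 16, 10, 1, 13, 6, 14, 11, 12] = (0 3)(1 9 16 12 13 6 2 15 11)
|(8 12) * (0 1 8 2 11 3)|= 7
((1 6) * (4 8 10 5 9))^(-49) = (1 6)(4 8 10 5 9)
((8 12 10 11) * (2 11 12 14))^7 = (2 14 8 11)(10 12)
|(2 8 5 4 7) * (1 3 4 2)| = 12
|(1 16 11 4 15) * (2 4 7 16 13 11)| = |(1 13 11 7 16 2 4 15)| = 8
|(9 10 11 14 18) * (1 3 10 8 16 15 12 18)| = |(1 3 10 11 14)(8 16 15 12 18 9)| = 30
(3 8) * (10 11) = [0, 1, 2, 8, 4, 5, 6, 7, 3, 9, 11, 10] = (3 8)(10 11)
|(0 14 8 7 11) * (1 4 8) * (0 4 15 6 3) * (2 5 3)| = 8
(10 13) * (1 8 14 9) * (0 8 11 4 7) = (0 8 14 9 1 11 4 7)(10 13) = [8, 11, 2, 3, 7, 5, 6, 0, 14, 1, 13, 4, 12, 10, 9]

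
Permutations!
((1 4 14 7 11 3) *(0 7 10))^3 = (0 3 14 7 1 10 11 4)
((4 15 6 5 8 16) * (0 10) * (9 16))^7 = ((0 10)(4 15 6 5 8 9 16))^7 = (16)(0 10)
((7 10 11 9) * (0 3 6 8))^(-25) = ((0 3 6 8)(7 10 11 9))^(-25) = (0 8 6 3)(7 9 11 10)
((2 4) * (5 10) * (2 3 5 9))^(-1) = (2 9 10 5 3 4)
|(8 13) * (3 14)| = 2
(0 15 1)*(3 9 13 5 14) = [15, 0, 2, 9, 4, 14, 6, 7, 8, 13, 10, 11, 12, 5, 3, 1] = (0 15 1)(3 9 13 5 14)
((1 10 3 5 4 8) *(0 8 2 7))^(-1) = ((0 8 1 10 3 5 4 2 7))^(-1) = (0 7 2 4 5 3 10 1 8)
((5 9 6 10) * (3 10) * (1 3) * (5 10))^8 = ((10)(1 3 5 9 6))^8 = (10)(1 9 3 6 5)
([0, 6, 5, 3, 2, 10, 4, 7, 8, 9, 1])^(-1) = [0, 10, 4, 3, 6, 2, 1, 7, 8, 9, 5]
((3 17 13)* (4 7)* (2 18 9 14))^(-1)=((2 18 9 14)(3 17 13)(4 7))^(-1)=(2 14 9 18)(3 13 17)(4 7)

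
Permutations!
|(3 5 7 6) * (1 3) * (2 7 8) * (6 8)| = |(1 3 5 6)(2 7 8)| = 12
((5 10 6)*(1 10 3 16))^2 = ((1 10 6 5 3 16))^2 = (1 6 3)(5 16 10)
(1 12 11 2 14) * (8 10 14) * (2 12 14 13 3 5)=(1 14)(2 8 10 13 3 5)(11 12)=[0, 14, 8, 5, 4, 2, 6, 7, 10, 9, 13, 12, 11, 3, 1]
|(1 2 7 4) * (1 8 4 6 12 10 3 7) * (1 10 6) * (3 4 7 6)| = 6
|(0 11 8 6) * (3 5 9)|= 12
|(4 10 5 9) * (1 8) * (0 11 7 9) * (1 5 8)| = 8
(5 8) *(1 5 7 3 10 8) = (1 5)(3 10 8 7) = [0, 5, 2, 10, 4, 1, 6, 3, 7, 9, 8]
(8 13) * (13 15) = (8 15 13) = [0, 1, 2, 3, 4, 5, 6, 7, 15, 9, 10, 11, 12, 8, 14, 13]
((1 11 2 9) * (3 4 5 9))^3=((1 11 2 3 4 5 9))^3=(1 3 9 2 5 11 4)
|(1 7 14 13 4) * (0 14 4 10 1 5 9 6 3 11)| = |(0 14 13 10 1 7 4 5 9 6 3 11)| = 12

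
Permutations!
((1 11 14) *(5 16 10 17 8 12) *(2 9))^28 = ((1 11 14)(2 9)(5 16 10 17 8 12))^28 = (1 11 14)(5 8 10)(12 17 16)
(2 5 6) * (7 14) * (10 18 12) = (2 5 6)(7 14)(10 18 12) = [0, 1, 5, 3, 4, 6, 2, 14, 8, 9, 18, 11, 10, 13, 7, 15, 16, 17, 12]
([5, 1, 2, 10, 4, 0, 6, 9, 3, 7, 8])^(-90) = (10)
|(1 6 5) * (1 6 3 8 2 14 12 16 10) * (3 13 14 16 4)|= 10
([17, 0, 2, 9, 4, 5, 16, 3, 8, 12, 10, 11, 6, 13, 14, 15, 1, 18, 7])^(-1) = [1, 16, 2, 7, 4, 5, 12, 18, 8, 3, 10, 11, 9, 13, 14, 15, 6, 0, 17]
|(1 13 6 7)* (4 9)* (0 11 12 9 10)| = |(0 11 12 9 4 10)(1 13 6 7)| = 12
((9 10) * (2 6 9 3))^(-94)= ((2 6 9 10 3))^(-94)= (2 6 9 10 3)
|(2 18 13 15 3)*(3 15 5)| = 5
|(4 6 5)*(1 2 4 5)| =|(1 2 4 6)| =4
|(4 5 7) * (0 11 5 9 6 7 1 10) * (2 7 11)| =|(0 2 7 4 9 6 11 5 1 10)| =10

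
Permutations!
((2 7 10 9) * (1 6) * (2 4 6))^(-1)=(1 6 4 9 10 7 2)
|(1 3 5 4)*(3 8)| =5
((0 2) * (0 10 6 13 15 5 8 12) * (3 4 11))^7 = ((0 2 10 6 13 15 5 8 12)(3 4 11))^7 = (0 8 15 6 2 12 5 13 10)(3 4 11)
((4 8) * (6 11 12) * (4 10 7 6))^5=(4 11 7 8 12 6 10)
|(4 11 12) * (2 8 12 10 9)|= 7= |(2 8 12 4 11 10 9)|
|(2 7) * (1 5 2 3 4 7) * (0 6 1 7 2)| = 4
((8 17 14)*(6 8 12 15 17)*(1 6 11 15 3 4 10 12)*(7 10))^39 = ((1 6 8 11 15 17 14)(3 4 7 10 12))^39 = (1 15 6 17 8 14 11)(3 12 10 7 4)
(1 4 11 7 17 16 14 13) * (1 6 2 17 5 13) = [0, 4, 17, 3, 11, 13, 2, 5, 8, 9, 10, 7, 12, 6, 1, 15, 14, 16] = (1 4 11 7 5 13 6 2 17 16 14)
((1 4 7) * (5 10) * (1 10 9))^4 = (1 5 7)(4 9 10)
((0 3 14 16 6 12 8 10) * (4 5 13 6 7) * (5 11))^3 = (0 16 11 6 10 14 4 13 8 3 7 5 12)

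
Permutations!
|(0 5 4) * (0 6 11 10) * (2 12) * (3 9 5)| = 8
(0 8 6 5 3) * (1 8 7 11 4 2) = (0 7 11 4 2 1 8 6 5 3) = [7, 8, 1, 0, 2, 3, 5, 11, 6, 9, 10, 4]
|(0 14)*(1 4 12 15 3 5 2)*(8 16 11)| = 42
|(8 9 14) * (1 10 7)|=|(1 10 7)(8 9 14)|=3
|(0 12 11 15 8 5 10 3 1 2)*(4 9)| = |(0 12 11 15 8 5 10 3 1 2)(4 9)| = 10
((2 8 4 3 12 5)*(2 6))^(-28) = ((2 8 4 3 12 5 6))^(-28) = (12)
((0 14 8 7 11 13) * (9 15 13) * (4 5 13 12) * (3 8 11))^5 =(0 12 14 4 11 5 9 13 15)(3 7 8)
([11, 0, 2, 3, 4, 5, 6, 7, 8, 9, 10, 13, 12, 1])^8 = (13)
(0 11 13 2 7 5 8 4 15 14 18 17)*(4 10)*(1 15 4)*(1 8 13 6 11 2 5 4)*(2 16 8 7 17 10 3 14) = (0 16 8 3 14 18 10 7 4 1 15 2 17)(5 13)(6 11) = [16, 15, 17, 14, 1, 13, 11, 4, 3, 9, 7, 6, 12, 5, 18, 2, 8, 0, 10]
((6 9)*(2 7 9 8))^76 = (2 7 9 6 8)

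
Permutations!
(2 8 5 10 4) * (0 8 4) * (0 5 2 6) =(0 8 2 4 6)(5 10) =[8, 1, 4, 3, 6, 10, 0, 7, 2, 9, 5]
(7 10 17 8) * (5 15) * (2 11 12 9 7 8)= (2 11 12 9 7 10 17)(5 15)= [0, 1, 11, 3, 4, 15, 6, 10, 8, 7, 17, 12, 9, 13, 14, 5, 16, 2]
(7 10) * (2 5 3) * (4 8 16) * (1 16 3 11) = (1 16 4 8 3 2 5 11)(7 10) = [0, 16, 5, 2, 8, 11, 6, 10, 3, 9, 7, 1, 12, 13, 14, 15, 4]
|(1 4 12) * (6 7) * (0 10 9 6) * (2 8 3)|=15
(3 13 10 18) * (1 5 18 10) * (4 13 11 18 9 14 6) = (1 5 9 14 6 4 13)(3 11 18) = [0, 5, 2, 11, 13, 9, 4, 7, 8, 14, 10, 18, 12, 1, 6, 15, 16, 17, 3]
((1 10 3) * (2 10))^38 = (1 10)(2 3) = ((1 2 10 3))^38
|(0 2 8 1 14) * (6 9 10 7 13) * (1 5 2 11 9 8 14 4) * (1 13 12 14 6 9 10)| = |(0 11 10 7 12 14)(1 4 13 9)(2 6 8 5)| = 12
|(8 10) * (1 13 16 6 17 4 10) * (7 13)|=|(1 7 13 16 6 17 4 10 8)|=9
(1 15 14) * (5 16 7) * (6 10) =[0, 15, 2, 3, 4, 16, 10, 5, 8, 9, 6, 11, 12, 13, 1, 14, 7] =(1 15 14)(5 16 7)(6 10)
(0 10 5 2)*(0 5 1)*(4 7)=(0 10 1)(2 5)(4 7)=[10, 0, 5, 3, 7, 2, 6, 4, 8, 9, 1]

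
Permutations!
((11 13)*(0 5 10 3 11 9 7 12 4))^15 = (0 13)(3 12)(4 11)(5 9)(7 10)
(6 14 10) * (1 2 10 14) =(14)(1 2 10 6) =[0, 2, 10, 3, 4, 5, 1, 7, 8, 9, 6, 11, 12, 13, 14]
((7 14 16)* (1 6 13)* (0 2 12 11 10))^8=((0 2 12 11 10)(1 6 13)(7 14 16))^8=(0 11 2 10 12)(1 13 6)(7 16 14)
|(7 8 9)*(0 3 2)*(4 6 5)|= 3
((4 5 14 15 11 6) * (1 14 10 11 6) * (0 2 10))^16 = ((0 2 10 11 1 14 15 6 4 5))^16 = (0 15 10 4 1)(2 6 11 5 14)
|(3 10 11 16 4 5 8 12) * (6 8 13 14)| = 11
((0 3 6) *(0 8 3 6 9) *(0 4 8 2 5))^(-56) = (9)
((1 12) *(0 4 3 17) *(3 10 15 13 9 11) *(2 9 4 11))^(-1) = (0 17 3 11)(1 12)(2 9)(4 13 15 10)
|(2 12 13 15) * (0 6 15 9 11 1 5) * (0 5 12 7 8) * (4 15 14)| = 40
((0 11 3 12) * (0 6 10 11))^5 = ((3 12 6 10 11))^5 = (12)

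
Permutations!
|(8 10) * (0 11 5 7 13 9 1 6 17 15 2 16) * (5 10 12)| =15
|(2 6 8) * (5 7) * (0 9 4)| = |(0 9 4)(2 6 8)(5 7)| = 6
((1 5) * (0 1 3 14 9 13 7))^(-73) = ((0 1 5 3 14 9 13 7))^(-73) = (0 7 13 9 14 3 5 1)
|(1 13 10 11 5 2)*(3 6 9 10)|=|(1 13 3 6 9 10 11 5 2)|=9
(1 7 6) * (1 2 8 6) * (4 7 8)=[0, 8, 4, 3, 7, 5, 2, 1, 6]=(1 8 6 2 4 7)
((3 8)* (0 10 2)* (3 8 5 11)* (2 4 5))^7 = (11)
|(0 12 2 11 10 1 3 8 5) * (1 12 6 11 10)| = 21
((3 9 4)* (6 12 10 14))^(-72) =(14)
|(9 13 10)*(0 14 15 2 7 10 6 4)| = 10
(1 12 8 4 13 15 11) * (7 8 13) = (1 12 13 15 11)(4 7 8) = [0, 12, 2, 3, 7, 5, 6, 8, 4, 9, 10, 1, 13, 15, 14, 11]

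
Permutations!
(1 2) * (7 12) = (1 2)(7 12) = [0, 2, 1, 3, 4, 5, 6, 12, 8, 9, 10, 11, 7]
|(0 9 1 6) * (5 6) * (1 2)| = 6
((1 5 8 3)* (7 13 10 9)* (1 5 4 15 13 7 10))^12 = ((1 4 15 13)(3 5 8)(9 10))^12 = (15)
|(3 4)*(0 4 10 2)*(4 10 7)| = 3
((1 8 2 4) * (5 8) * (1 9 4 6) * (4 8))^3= (1 9 6 4 2 5 8)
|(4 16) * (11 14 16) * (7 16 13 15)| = |(4 11 14 13 15 7 16)| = 7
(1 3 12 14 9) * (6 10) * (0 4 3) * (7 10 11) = (0 4 3 12 14 9 1)(6 11 7 10) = [4, 0, 2, 12, 3, 5, 11, 10, 8, 1, 6, 7, 14, 13, 9]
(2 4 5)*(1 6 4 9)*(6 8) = (1 8 6 4 5 2 9) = [0, 8, 9, 3, 5, 2, 4, 7, 6, 1]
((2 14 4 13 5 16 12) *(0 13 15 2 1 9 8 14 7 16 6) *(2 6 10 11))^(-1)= (0 6 15 4 14 8 9 1 12 16 7 2 11 10 5 13)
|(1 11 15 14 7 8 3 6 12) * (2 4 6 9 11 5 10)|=|(1 5 10 2 4 6 12)(3 9 11 15 14 7 8)|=7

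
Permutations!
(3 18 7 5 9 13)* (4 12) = (3 18 7 5 9 13)(4 12) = [0, 1, 2, 18, 12, 9, 6, 5, 8, 13, 10, 11, 4, 3, 14, 15, 16, 17, 7]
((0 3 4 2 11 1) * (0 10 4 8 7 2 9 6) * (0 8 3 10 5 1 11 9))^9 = (11)(1 5)(2 7 8 6 9)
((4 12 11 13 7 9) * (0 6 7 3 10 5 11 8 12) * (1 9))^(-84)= (3 10 5 11 13)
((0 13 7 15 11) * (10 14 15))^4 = (0 14 13 15 7 11 10)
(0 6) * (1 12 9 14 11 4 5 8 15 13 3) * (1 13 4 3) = (0 6)(1 12 9 14 11 3 13)(4 5 8 15) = [6, 12, 2, 13, 5, 8, 0, 7, 15, 14, 10, 3, 9, 1, 11, 4]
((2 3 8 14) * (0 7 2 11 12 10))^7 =((0 7 2 3 8 14 11 12 10))^7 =(0 12 14 3 7 10 11 8 2)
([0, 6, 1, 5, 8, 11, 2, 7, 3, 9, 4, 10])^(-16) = [0, 2, 6, 11, 3, 10, 1, 7, 5, 9, 8, 4]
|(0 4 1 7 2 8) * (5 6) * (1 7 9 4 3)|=8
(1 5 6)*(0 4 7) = (0 4 7)(1 5 6) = [4, 5, 2, 3, 7, 6, 1, 0]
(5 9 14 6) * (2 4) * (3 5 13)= [0, 1, 4, 5, 2, 9, 13, 7, 8, 14, 10, 11, 12, 3, 6]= (2 4)(3 5 9 14 6 13)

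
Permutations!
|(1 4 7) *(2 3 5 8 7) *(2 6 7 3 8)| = |(1 4 6 7)(2 8 3 5)| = 4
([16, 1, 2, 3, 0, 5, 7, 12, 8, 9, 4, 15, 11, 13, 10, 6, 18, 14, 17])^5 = [10, 1, 2, 3, 14, 5, 6, 7, 8, 9, 17, 11, 12, 13, 18, 15, 4, 16, 0]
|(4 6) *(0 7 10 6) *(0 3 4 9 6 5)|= |(0 7 10 5)(3 4)(6 9)|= 4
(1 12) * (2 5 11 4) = (1 12)(2 5 11 4) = [0, 12, 5, 3, 2, 11, 6, 7, 8, 9, 10, 4, 1]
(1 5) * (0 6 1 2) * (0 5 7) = [6, 7, 5, 3, 4, 2, 1, 0] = (0 6 1 7)(2 5)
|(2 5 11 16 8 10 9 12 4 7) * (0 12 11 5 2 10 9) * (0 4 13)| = |(0 12 13)(4 7 10)(8 9 11 16)| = 12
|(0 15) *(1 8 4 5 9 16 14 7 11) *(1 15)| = 11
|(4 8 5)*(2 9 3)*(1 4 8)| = 6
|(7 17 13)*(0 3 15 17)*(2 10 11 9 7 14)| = 11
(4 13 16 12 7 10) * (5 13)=(4 5 13 16 12 7 10)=[0, 1, 2, 3, 5, 13, 6, 10, 8, 9, 4, 11, 7, 16, 14, 15, 12]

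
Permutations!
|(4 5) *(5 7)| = 3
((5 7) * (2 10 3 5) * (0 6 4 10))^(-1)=(0 2 7 5 3 10 4 6)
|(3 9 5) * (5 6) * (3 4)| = 5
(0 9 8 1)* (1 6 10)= (0 9 8 6 10 1)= [9, 0, 2, 3, 4, 5, 10, 7, 6, 8, 1]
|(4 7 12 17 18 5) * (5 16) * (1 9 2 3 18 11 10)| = 13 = |(1 9 2 3 18 16 5 4 7 12 17 11 10)|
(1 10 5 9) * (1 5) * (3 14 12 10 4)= (1 4 3 14 12 10)(5 9)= [0, 4, 2, 14, 3, 9, 6, 7, 8, 5, 1, 11, 10, 13, 12]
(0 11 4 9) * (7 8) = (0 11 4 9)(7 8) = [11, 1, 2, 3, 9, 5, 6, 8, 7, 0, 10, 4]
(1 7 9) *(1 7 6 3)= (1 6 3)(7 9)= [0, 6, 2, 1, 4, 5, 3, 9, 8, 7]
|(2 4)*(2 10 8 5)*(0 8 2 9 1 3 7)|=21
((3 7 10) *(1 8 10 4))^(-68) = ((1 8 10 3 7 4))^(-68) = (1 7 10)(3 8 4)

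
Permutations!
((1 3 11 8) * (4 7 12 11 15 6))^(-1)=(1 8 11 12 7 4 6 15 3)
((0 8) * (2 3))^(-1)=((0 8)(2 3))^(-1)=(0 8)(2 3)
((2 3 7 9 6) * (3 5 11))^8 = (2 5 11 3 7 9 6)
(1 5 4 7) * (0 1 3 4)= (0 1 5)(3 4 7)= [1, 5, 2, 4, 7, 0, 6, 3]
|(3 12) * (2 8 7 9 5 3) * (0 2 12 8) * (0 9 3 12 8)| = 8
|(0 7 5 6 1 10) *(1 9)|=7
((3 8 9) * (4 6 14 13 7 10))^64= (3 8 9)(4 7 14)(6 10 13)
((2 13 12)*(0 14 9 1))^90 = ((0 14 9 1)(2 13 12))^90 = (0 9)(1 14)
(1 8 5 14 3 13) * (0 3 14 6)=(14)(0 3 13 1 8 5 6)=[3, 8, 2, 13, 4, 6, 0, 7, 5, 9, 10, 11, 12, 1, 14]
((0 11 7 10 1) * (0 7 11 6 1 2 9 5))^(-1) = ((11)(0 6 1 7 10 2 9 5))^(-1) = (11)(0 5 9 2 10 7 1 6)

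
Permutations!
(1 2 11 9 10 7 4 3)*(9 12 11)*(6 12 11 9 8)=(1 2 8 6 12 9 10 7 4 3)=[0, 2, 8, 1, 3, 5, 12, 4, 6, 10, 7, 11, 9]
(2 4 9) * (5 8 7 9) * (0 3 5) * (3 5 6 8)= (0 5 3 6 8 7 9 2 4)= [5, 1, 4, 6, 0, 3, 8, 9, 7, 2]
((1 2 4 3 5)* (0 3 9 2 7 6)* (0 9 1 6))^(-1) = (0 7 1 4 2 9 6 5 3)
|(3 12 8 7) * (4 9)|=4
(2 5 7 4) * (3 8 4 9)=(2 5 7 9 3 8 4)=[0, 1, 5, 8, 2, 7, 6, 9, 4, 3]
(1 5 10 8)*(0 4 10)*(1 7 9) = (0 4 10 8 7 9 1 5) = [4, 5, 2, 3, 10, 0, 6, 9, 7, 1, 8]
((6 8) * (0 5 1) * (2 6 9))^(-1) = ((0 5 1)(2 6 8 9))^(-1) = (0 1 5)(2 9 8 6)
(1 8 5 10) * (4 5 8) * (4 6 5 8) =(1 6 5 10)(4 8) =[0, 6, 2, 3, 8, 10, 5, 7, 4, 9, 1]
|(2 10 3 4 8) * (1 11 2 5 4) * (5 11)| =|(1 5 4 8 11 2 10 3)| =8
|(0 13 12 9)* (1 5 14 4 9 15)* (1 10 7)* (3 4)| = 12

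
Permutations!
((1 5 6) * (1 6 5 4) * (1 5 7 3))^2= (1 5 3 4 7)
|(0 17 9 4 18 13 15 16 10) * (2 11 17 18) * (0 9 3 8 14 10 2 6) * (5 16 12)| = 17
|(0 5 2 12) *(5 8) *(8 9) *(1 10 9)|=8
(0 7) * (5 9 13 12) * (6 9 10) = (0 7)(5 10 6 9 13 12) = [7, 1, 2, 3, 4, 10, 9, 0, 8, 13, 6, 11, 5, 12]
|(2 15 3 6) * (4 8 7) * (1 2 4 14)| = 9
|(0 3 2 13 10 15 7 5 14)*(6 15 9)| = 11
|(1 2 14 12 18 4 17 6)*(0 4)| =9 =|(0 4 17 6 1 2 14 12 18)|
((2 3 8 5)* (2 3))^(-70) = (3 5 8)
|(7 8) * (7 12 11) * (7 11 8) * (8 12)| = |(12)| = 1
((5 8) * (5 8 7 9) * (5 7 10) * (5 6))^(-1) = (5 6 10)(7 9)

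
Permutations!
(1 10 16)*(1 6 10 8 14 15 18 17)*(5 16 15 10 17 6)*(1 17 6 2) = (1 8 14 10 15 18 2)(5 16) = [0, 8, 1, 3, 4, 16, 6, 7, 14, 9, 15, 11, 12, 13, 10, 18, 5, 17, 2]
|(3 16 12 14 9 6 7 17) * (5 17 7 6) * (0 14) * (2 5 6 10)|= |(0 14 9 6 10 2 5 17 3 16 12)|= 11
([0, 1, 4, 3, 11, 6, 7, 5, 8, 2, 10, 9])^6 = (2 11)(4 9)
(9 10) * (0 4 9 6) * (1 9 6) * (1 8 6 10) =(0 4 10 8 6)(1 9) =[4, 9, 2, 3, 10, 5, 0, 7, 6, 1, 8]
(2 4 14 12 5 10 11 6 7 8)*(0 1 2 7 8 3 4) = (0 1 2)(3 4 14 12 5 10 11 6 8 7) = [1, 2, 0, 4, 14, 10, 8, 3, 7, 9, 11, 6, 5, 13, 12]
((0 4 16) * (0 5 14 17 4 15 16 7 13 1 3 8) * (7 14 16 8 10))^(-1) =((0 15 8)(1 3 10 7 13)(4 14 17)(5 16))^(-1) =(0 8 15)(1 13 7 10 3)(4 17 14)(5 16)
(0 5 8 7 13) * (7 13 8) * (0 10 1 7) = (0 5)(1 7 8 13 10) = [5, 7, 2, 3, 4, 0, 6, 8, 13, 9, 1, 11, 12, 10]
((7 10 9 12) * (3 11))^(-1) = (3 11)(7 12 9 10)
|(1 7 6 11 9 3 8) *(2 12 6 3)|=|(1 7 3 8)(2 12 6 11 9)|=20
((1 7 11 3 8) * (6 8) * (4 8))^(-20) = (1 7 11 3 6 4 8)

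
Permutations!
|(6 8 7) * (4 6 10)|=5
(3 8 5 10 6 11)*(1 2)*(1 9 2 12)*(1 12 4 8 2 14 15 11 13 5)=(1 4 8)(2 9 14 15 11 3)(5 10 6 13)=[0, 4, 9, 2, 8, 10, 13, 7, 1, 14, 6, 3, 12, 5, 15, 11]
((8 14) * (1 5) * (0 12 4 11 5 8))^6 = (0 8 5 4)(1 11 12 14)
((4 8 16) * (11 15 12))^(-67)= ((4 8 16)(11 15 12))^(-67)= (4 16 8)(11 12 15)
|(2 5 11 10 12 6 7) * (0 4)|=14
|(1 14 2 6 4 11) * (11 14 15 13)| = 4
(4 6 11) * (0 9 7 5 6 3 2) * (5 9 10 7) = (0 10 7 9 5 6 11 4 3 2) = [10, 1, 0, 2, 3, 6, 11, 9, 8, 5, 7, 4]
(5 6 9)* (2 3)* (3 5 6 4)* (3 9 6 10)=(2 5 4 9 10 3)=[0, 1, 5, 2, 9, 4, 6, 7, 8, 10, 3]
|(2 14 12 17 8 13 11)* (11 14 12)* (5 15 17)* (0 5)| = 10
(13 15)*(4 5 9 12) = [0, 1, 2, 3, 5, 9, 6, 7, 8, 12, 10, 11, 4, 15, 14, 13] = (4 5 9 12)(13 15)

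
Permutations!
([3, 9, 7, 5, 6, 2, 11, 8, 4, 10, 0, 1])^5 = [8, 5, 11, 4, 10, 6, 0, 1, 9, 2, 7, 3]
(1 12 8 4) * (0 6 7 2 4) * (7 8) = (0 6 8)(1 12 7 2 4) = [6, 12, 4, 3, 1, 5, 8, 2, 0, 9, 10, 11, 7]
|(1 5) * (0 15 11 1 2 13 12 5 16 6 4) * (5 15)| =11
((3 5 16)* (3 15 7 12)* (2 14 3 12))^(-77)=((2 14 3 5 16 15 7))^(-77)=(16)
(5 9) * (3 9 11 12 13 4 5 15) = (3 9 15)(4 5 11 12 13) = [0, 1, 2, 9, 5, 11, 6, 7, 8, 15, 10, 12, 13, 4, 14, 3]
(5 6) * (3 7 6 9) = (3 7 6 5 9) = [0, 1, 2, 7, 4, 9, 5, 6, 8, 3]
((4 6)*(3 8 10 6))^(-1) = (3 4 6 10 8)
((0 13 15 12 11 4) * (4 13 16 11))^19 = (0 12 13 16 4 15 11)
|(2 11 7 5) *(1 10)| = 4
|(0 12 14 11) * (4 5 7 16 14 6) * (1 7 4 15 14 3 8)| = |(0 12 6 15 14 11)(1 7 16 3 8)(4 5)| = 30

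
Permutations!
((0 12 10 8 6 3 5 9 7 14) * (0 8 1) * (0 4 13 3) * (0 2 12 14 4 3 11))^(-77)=(0 13 7 5 1 12 6 14 11 4 9 3 10 2 8)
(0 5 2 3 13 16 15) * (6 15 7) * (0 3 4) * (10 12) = (0 5 2 4)(3 13 16 7 6 15)(10 12) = [5, 1, 4, 13, 0, 2, 15, 6, 8, 9, 12, 11, 10, 16, 14, 3, 7]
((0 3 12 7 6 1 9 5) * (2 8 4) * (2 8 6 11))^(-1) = ((0 3 12 7 11 2 6 1 9 5)(4 8))^(-1) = (0 5 9 1 6 2 11 7 12 3)(4 8)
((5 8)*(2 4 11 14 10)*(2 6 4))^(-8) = (4 14 6 11 10)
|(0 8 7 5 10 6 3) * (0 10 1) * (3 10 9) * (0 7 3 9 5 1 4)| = |(0 8 3 5 4)(1 7)(6 10)| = 10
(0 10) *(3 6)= (0 10)(3 6)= [10, 1, 2, 6, 4, 5, 3, 7, 8, 9, 0]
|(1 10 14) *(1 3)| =|(1 10 14 3)| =4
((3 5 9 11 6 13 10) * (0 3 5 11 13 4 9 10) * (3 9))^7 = (0 9 13)(3 4 6 11)(5 10)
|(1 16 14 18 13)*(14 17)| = 6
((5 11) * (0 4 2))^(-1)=(0 2 4)(5 11)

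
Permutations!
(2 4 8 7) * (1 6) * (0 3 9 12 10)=(0 3 9 12 10)(1 6)(2 4 8 7)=[3, 6, 4, 9, 8, 5, 1, 2, 7, 12, 0, 11, 10]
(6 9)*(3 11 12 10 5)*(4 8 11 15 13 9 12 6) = [0, 1, 2, 15, 8, 3, 12, 7, 11, 4, 5, 6, 10, 9, 14, 13] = (3 15 13 9 4 8 11 6 12 10 5)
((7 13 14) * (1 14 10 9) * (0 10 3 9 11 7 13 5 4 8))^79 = ((0 10 11 7 5 4 8)(1 14 13 3 9))^79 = (0 11 5 8 10 7 4)(1 9 3 13 14)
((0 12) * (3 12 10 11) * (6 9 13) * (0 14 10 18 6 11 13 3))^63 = ((0 18 6 9 3 12 14 10 13 11))^63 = (0 9 14 11 6 12 13 18 3 10)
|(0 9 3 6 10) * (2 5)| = |(0 9 3 6 10)(2 5)| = 10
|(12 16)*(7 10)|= 2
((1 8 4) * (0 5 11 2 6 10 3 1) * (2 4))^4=((0 5 11 4)(1 8 2 6 10 3))^4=(11)(1 10 2)(3 6 8)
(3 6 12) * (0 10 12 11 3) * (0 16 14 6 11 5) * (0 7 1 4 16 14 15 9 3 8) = (0 10 12 14 6 5 7 1 4 16 15 9 3 11 8) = [10, 4, 2, 11, 16, 7, 5, 1, 0, 3, 12, 8, 14, 13, 6, 9, 15]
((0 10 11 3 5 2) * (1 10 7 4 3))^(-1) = (0 2 5 3 4 7)(1 11 10)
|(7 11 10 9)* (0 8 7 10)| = |(0 8 7 11)(9 10)| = 4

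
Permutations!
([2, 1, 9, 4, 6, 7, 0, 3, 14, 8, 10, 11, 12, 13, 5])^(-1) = [6, 1, 0, 7, 3, 14, 4, 5, 9, 2, 10, 11, 12, 13, 8]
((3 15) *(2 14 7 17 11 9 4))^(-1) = (2 4 9 11 17 7 14)(3 15)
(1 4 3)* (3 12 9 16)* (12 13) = (1 4 13 12 9 16 3) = [0, 4, 2, 1, 13, 5, 6, 7, 8, 16, 10, 11, 9, 12, 14, 15, 3]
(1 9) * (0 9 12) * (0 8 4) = (0 9 1 12 8 4) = [9, 12, 2, 3, 0, 5, 6, 7, 4, 1, 10, 11, 8]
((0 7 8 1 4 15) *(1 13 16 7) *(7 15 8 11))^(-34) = (0 1 4 8 13 16 15)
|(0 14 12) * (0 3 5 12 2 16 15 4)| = |(0 14 2 16 15 4)(3 5 12)| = 6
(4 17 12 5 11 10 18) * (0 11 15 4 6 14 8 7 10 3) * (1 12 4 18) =[11, 12, 2, 0, 17, 15, 14, 10, 7, 9, 1, 3, 5, 13, 8, 18, 16, 4, 6] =(0 11 3)(1 12 5 15 18 6 14 8 7 10)(4 17)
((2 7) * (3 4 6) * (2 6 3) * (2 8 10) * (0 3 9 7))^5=((0 3 4 9 7 6 8 10 2))^5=(0 6 3 8 4 10 9 2 7)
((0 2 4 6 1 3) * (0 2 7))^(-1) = (0 7)(1 6 4 2 3)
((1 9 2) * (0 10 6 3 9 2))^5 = (10)(1 2)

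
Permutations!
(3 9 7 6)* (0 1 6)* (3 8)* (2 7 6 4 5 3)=(0 1 4 5 3 9 6 8 2 7)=[1, 4, 7, 9, 5, 3, 8, 0, 2, 6]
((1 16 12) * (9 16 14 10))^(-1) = (1 12 16 9 10 14)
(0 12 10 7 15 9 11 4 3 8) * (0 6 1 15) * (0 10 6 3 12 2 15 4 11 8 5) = (0 2 15 9 8 3 5)(1 4 12 6)(7 10) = [2, 4, 15, 5, 12, 0, 1, 10, 3, 8, 7, 11, 6, 13, 14, 9]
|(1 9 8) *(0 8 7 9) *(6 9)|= |(0 8 1)(6 9 7)|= 3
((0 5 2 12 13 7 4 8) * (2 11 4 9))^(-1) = (0 8 4 11 5)(2 9 7 13 12)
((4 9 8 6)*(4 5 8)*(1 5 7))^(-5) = (4 9)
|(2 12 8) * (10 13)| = 6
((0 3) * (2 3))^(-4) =(0 3 2)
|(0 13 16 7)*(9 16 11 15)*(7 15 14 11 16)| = 6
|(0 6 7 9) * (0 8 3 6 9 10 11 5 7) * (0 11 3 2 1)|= |(0 9 8 2 1)(3 6 11 5 7 10)|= 30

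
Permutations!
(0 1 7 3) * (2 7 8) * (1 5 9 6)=(0 5 9 6 1 8 2 7 3)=[5, 8, 7, 0, 4, 9, 1, 3, 2, 6]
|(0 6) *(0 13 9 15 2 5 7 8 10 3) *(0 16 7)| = 35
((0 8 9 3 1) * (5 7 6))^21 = ((0 8 9 3 1)(5 7 6))^21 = (0 8 9 3 1)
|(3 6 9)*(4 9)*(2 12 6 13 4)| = 12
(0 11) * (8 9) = (0 11)(8 9) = [11, 1, 2, 3, 4, 5, 6, 7, 9, 8, 10, 0]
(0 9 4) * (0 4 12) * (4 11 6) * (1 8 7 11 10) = (0 9 12)(1 8 7 11 6 4 10) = [9, 8, 2, 3, 10, 5, 4, 11, 7, 12, 1, 6, 0]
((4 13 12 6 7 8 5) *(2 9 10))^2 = (2 10 9)(4 12 7 5 13 6 8)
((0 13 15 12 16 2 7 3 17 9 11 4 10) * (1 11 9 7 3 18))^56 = ((0 13 15 12 16 2 3 17 7 18 1 11 4 10))^56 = (18)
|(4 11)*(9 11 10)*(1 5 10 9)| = 3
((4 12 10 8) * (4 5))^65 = ((4 12 10 8 5))^65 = (12)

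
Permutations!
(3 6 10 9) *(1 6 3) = (1 6 10 9) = [0, 6, 2, 3, 4, 5, 10, 7, 8, 1, 9]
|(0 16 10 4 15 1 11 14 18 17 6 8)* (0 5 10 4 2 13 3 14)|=30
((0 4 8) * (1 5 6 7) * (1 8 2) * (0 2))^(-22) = ((0 4)(1 5 6 7 8 2))^(-22) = (1 6 8)(2 5 7)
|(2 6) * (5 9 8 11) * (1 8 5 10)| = 4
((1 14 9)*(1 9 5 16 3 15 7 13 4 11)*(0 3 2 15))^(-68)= ((0 3)(1 14 5 16 2 15 7 13 4 11))^(-68)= (1 5 2 7 4)(11 14 16 15 13)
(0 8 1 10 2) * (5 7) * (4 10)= (0 8 1 4 10 2)(5 7)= [8, 4, 0, 3, 10, 7, 6, 5, 1, 9, 2]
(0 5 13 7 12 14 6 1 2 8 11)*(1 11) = [5, 2, 8, 3, 4, 13, 11, 12, 1, 9, 10, 0, 14, 7, 6] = (0 5 13 7 12 14 6 11)(1 2 8)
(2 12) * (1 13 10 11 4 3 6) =(1 13 10 11 4 3 6)(2 12) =[0, 13, 12, 6, 3, 5, 1, 7, 8, 9, 11, 4, 2, 10]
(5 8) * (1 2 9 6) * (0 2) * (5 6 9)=[2, 0, 5, 3, 4, 8, 1, 7, 6, 9]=(9)(0 2 5 8 6 1)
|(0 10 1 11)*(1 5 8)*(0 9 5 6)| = 15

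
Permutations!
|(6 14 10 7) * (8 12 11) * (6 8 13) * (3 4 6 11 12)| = 14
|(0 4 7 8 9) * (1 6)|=|(0 4 7 8 9)(1 6)|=10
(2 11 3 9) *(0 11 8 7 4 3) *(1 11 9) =(0 9 2 8 7 4 3 1 11) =[9, 11, 8, 1, 3, 5, 6, 4, 7, 2, 10, 0]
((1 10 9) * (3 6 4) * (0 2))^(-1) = ((0 2)(1 10 9)(3 6 4))^(-1) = (0 2)(1 9 10)(3 4 6)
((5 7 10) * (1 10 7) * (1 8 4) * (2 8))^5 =((1 10 5 2 8 4))^5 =(1 4 8 2 5 10)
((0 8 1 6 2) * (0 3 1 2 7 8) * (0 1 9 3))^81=(0 7)(1 8)(2 6)(3 9)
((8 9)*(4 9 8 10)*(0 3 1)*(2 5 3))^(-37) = (0 3 2 1 5)(4 10 9)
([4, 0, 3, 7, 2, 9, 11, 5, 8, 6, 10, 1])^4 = [7, 3, 9, 6, 5, 1, 4, 11, 8, 0, 10, 2]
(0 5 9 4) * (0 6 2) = (0 5 9 4 6 2) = [5, 1, 0, 3, 6, 9, 2, 7, 8, 4]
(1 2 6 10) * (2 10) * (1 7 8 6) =(1 10 7 8 6 2) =[0, 10, 1, 3, 4, 5, 2, 8, 6, 9, 7]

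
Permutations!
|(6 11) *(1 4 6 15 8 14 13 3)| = |(1 4 6 11 15 8 14 13 3)| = 9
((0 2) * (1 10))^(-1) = (0 2)(1 10)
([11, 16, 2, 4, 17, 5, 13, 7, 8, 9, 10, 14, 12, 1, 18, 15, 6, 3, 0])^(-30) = [14, 6, 2, 3, 4, 5, 1, 7, 8, 9, 10, 18, 12, 16, 0, 15, 13, 17, 11]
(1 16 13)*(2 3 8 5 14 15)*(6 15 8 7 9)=[0, 16, 3, 7, 4, 14, 15, 9, 5, 6, 10, 11, 12, 1, 8, 2, 13]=(1 16 13)(2 3 7 9 6 15)(5 14 8)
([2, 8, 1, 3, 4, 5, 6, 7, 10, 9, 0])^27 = [1, 10, 8, 3, 4, 5, 6, 7, 0, 9, 2]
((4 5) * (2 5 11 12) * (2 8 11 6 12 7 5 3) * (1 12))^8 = (12)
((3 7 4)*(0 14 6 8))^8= (14)(3 4 7)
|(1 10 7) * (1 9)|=4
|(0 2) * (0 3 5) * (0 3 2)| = 2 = |(3 5)|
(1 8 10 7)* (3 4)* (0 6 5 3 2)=(0 6 5 3 4 2)(1 8 10 7)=[6, 8, 0, 4, 2, 3, 5, 1, 10, 9, 7]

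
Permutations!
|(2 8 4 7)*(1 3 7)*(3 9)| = |(1 9 3 7 2 8 4)| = 7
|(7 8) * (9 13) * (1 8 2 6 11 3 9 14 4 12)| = 12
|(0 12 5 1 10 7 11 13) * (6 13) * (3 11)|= 10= |(0 12 5 1 10 7 3 11 6 13)|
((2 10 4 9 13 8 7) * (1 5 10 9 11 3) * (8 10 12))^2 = ((1 5 12 8 7 2 9 13 10 4 11 3))^2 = (1 12 7 9 10 11)(2 13 4 3 5 8)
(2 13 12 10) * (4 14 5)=(2 13 12 10)(4 14 5)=[0, 1, 13, 3, 14, 4, 6, 7, 8, 9, 2, 11, 10, 12, 5]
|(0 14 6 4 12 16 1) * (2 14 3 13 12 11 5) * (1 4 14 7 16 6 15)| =24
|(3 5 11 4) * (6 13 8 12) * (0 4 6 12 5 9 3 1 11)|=8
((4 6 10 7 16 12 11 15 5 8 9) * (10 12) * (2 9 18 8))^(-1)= (2 5 15 11 12 6 4 9)(7 10 16)(8 18)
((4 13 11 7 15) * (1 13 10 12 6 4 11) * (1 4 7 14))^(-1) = (1 14 11 15 7 6 12 10 4 13) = ((1 13 4 10 12 6 7 15 11 14))^(-1)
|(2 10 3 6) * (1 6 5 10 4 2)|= 6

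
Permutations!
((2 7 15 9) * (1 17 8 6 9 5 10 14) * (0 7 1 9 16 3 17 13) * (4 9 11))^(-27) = (0 2 11 5)(1 4 10 7)(3 6 17 16 8)(9 14 15 13)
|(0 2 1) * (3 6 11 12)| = 12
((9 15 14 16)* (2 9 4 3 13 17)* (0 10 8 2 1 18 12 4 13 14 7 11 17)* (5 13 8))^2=(0 5)(1 12 3 16 2 15 11)(4 14 8 9 7 17 18)(10 13)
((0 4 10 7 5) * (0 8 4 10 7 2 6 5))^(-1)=(0 7 4 8 5 6 2 10)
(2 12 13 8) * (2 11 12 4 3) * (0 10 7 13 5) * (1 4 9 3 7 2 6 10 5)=(0 5)(1 4 7 13 8 11 12)(2 9 3 6 10)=[5, 4, 9, 6, 7, 0, 10, 13, 11, 3, 2, 12, 1, 8]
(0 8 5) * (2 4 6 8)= [2, 1, 4, 3, 6, 0, 8, 7, 5]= (0 2 4 6 8 5)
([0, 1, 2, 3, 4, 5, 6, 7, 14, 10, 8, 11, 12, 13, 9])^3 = [0, 1, 2, 3, 4, 5, 6, 7, 10, 14, 9, 11, 12, 13, 8]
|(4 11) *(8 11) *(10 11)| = 4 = |(4 8 10 11)|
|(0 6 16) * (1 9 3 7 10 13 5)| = 21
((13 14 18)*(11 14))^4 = (18)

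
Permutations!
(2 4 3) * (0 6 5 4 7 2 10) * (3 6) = (0 3 10)(2 7)(4 6 5) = [3, 1, 7, 10, 6, 4, 5, 2, 8, 9, 0]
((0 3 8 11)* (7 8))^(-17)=(0 8 3 11 7)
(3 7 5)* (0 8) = (0 8)(3 7 5) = [8, 1, 2, 7, 4, 3, 6, 5, 0]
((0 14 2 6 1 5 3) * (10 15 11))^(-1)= ((0 14 2 6 1 5 3)(10 15 11))^(-1)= (0 3 5 1 6 2 14)(10 11 15)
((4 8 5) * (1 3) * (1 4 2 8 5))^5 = (1 8 2 5 4 3)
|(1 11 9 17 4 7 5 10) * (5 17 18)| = |(1 11 9 18 5 10)(4 7 17)| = 6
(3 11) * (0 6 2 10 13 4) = (0 6 2 10 13 4)(3 11) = [6, 1, 10, 11, 0, 5, 2, 7, 8, 9, 13, 3, 12, 4]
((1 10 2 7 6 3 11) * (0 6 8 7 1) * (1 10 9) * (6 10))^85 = ((0 10 2 6 3 11)(1 9)(7 8))^85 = (0 10 2 6 3 11)(1 9)(7 8)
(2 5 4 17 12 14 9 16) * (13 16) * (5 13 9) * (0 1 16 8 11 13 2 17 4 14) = (0 1 16 17 12)(5 14)(8 11 13) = [1, 16, 2, 3, 4, 14, 6, 7, 11, 9, 10, 13, 0, 8, 5, 15, 17, 12]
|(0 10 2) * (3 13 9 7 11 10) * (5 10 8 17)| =|(0 3 13 9 7 11 8 17 5 10 2)| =11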